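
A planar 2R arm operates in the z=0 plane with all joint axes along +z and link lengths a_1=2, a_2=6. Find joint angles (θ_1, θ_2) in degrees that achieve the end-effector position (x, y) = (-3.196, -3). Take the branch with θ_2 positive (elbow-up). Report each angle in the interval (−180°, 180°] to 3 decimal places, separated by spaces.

cos θ_2 = (19.2144−2²−6²)/(2·2·6) = -0.8661; θ_2 = 150.0047° (elbow-up)
β = atan2(-3.0000,-3.1960) = -136.8119°; ψ = atan2(2.9996,-3.1964) = 136.8194°
θ_1 = β − ψ = -273.6313°

86.369 150.005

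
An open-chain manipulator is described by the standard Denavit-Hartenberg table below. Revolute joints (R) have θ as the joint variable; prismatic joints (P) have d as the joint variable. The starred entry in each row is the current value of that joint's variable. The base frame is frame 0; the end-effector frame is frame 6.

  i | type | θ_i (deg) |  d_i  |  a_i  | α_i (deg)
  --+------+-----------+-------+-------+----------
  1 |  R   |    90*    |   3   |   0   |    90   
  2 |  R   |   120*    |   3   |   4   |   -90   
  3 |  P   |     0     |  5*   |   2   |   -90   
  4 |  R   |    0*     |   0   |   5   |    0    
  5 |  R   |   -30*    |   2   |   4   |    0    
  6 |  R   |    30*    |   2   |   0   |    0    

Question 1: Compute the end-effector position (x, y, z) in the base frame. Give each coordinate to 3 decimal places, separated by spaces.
after link 1: o_1 = (0.0000, 0.0000, 3.0000)
after link 2: o_2 = (3.0000, -2.0000, 6.4641)
after link 3: o_3 = (3.0000, -7.3301, 5.6962)
after link 4: o_4 = (3.0000, -9.8301, 10.0263)
after link 5: o_5 = (1.0000, -13.2942, 12.0263)
after link 6: o_6 = (-1.0000, -13.2942, 12.0263)

-1.000 -13.294 12.026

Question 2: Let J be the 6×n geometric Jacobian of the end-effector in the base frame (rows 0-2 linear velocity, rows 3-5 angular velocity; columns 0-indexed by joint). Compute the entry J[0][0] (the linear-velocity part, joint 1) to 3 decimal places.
axis z_0 = ẑ; lever o_n−o_0 = (-1.0000,-13.2942,12.0263)
cross product → J_v[:, 0] = (13.2942,-1.0000,0.0000)
J_ω[:, 0] = z_0
entry J[0][0] = 13.2942

13.294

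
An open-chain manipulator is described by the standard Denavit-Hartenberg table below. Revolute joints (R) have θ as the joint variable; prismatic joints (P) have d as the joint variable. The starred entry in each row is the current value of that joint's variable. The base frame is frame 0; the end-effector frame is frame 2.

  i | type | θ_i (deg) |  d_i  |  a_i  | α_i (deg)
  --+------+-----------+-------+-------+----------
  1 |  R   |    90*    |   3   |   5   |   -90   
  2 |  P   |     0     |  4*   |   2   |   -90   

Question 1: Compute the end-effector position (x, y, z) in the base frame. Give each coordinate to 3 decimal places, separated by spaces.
after link 1: o_1 = (0.0000, 5.0000, 3.0000)
after link 2: o_2 = (-4.0000, 7.0000, 3.0000)

-4.000 7.000 3.000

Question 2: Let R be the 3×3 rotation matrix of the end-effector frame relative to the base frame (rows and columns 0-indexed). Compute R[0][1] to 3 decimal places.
End-effector y-axis (col 1 of R) = (1.0000,-0.0000,-0.0000)
R[0][1] = 1.0000

1.000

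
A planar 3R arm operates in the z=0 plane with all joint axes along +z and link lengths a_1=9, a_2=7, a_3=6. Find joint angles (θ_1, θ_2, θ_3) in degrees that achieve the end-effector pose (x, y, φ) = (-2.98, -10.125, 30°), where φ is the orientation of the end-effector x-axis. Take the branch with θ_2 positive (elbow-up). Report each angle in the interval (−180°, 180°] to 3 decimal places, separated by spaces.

wrist centre = target − a_3·(cos φ, sin φ) = (-8.1762, -13.1250)
cos θ_2 = (239.1151−9²−7²)/(2·9·7) = 0.8660; θ_2 = 30.0037° (elbow-up)
β = atan2(-13.1250,-8.1762) = -121.9206°; ψ = atan2(3.5004,15.0619) = 13.0833°
θ_1 = β − ψ = -135.0039°
θ_3 = φ − θ_1 − θ_2 = 135.0002° (wrapped to (-180°,180°])

-135.004 30.004 135.000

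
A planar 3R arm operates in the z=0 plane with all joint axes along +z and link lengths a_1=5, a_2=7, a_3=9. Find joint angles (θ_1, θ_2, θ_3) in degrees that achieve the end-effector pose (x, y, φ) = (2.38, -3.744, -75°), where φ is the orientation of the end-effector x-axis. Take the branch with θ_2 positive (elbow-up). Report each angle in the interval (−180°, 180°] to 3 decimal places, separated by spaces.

-0.009 135.005 150.004

wrist centre = target − a_3·(cos φ, sin φ) = (0.0506, 4.9493)
cos θ_2 = (24.4985−5²−7²)/(2·5·7) = -0.7072; θ_2 = 135.0047° (elbow-up)
β = atan2(4.9493,0.0506) = 89.4139°; ψ = atan2(4.9493,0.0498) = 89.4230°
θ_1 = β − ψ = -0.0091°
θ_3 = φ − θ_1 − θ_2 = 150.0044° (wrapped to (-180°,180°])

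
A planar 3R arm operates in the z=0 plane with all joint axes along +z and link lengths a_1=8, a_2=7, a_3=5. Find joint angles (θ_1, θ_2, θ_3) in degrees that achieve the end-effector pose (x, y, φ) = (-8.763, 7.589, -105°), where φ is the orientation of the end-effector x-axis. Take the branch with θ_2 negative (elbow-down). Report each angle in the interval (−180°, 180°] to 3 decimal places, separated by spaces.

134.995 -29.988 149.993

wrist centre = target − a_3·(cos φ, sin φ) = (-7.4689, 12.4186)
cos θ_2 = (210.0069−8²−7²)/(2·8·7) = 0.8661; θ_2 = -29.9877° (elbow-down)
β = atan2(12.4186,-7.4689) = 121.0239°; ψ = atan2(-3.4987,14.0629) = -13.9709°
θ_1 = β − ψ = 134.9948°
θ_3 = φ − θ_1 − θ_2 = 149.9929° (wrapped to (-180°,180°])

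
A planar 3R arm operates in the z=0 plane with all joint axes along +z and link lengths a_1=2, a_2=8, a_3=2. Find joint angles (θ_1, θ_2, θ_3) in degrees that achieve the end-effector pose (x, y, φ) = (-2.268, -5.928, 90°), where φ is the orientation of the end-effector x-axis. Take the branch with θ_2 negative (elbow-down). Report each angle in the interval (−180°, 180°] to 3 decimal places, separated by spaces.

wrist centre = target − a_3·(cos φ, sin φ) = (-2.2680, -7.9280)
cos θ_2 = (67.9970−2²−8²)/(2·2·8) = -0.0001; θ_2 = -90.0054° (elbow-down)
β = atan2(-7.9280,-2.2680) = -105.9645°; ψ = atan2(-8.0000,1.9993) = -75.9688°
θ_1 = β − ψ = -29.9957°
θ_3 = φ − θ_1 − θ_2 = -149.9990° (wrapped to (-180°,180°])

-29.996 -90.005 -149.999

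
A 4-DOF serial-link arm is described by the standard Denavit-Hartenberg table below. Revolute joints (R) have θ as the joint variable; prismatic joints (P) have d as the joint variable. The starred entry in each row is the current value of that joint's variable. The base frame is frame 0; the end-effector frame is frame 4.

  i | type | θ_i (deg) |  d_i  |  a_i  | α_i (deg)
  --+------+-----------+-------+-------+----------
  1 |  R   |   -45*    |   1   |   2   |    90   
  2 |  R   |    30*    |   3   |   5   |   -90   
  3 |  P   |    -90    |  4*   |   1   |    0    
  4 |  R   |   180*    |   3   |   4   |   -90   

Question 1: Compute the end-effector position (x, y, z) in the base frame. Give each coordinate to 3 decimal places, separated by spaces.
2.001 -2.001 9.562

after link 1: o_1 = (1.4142, -1.4142, 1.0000)
after link 2: o_2 = (2.3548, -6.5974, 3.5000)
after link 3: o_3 = (0.2334, -5.8903, 6.9641)
after link 4: o_4 = (2.0012, -2.0012, 9.5622)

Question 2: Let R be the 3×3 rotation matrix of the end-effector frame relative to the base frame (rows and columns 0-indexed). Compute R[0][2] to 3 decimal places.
-0.612

End-effector z-axis (col 2 of R) = (-0.6124,0.6124,-0.5000)
R[0][2] = -0.6124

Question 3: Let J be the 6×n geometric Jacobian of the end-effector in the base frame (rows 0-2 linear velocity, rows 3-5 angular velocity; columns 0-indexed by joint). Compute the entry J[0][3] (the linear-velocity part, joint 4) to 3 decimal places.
-2.449

axis z_3 = (-0.3536,0.3536,0.8660); lever o_n−o_3 = (1.7678,3.8891,2.5981)
cross product → J_v[:, 3] = (-2.4495,2.4495,-2.0000)
J_ω[:, 3] = z_3
entry J[0][3] = -2.4495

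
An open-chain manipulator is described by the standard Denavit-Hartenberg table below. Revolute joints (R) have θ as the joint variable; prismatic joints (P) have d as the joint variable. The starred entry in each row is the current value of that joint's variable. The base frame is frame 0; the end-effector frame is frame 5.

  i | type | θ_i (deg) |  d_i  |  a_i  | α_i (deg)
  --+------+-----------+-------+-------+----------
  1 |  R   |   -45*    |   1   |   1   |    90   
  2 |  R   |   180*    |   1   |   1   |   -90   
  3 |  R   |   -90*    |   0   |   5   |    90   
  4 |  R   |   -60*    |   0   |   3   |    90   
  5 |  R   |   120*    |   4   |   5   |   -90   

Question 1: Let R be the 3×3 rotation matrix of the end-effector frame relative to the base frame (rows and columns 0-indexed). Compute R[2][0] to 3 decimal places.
End-effector x-axis (col 0 of R) = (0.7891,-0.4356,-0.4330)
R[2][0] = -0.4330

-0.433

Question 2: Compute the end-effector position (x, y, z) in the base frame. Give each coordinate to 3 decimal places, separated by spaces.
after link 1: o_1 = (0.7071, -0.7071, 1.0000)
after link 2: o_2 = (-0.7071, -0.7071, 1.0000)
after link 3: o_3 = (-4.2426, -4.2426, 1.0000)
after link 4: o_4 = (-5.3033, -5.3033, 3.5981)
after link 5: o_5 = (1.0919, -5.0318, 3.4330)

1.092 -5.032 3.433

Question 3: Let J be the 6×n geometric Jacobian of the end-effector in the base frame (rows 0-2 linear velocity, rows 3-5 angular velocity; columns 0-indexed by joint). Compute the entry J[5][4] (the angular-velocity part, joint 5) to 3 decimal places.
0.500

axis z_4 = (0.6124,0.6124,0.5000); lever o_n−o_4 = (6.3952,0.2715,-0.1651)
cross product → J_v[:, 4] = (-0.2368,3.2987,-3.7500)
J_ω[:, 4] = z_4
entry J[5][4] = 0.5000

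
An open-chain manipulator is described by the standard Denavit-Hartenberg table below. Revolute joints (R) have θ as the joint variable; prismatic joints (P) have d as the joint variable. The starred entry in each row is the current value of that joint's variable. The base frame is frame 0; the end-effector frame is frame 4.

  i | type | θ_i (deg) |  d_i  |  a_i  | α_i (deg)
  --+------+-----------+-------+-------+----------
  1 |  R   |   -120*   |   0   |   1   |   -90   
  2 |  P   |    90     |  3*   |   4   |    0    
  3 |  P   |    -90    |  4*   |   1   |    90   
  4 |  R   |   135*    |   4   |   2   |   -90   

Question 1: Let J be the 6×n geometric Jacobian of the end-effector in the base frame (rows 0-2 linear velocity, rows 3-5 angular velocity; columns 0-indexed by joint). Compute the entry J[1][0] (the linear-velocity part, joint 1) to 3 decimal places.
6.994

axis z_0 = ẑ; lever o_n−o_0 = (6.9940,-4.7144,0.0000)
cross product → J_v[:, 0] = (4.7144,6.9940,-0.0000)
J_ω[:, 0] = z_0
entry J[1][0] = 6.9940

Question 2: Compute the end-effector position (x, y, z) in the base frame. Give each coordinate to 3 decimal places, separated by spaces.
after link 1: o_1 = (-0.5000, -0.8660, 0.0000)
after link 2: o_2 = (2.0981, -2.3660, -4.0000)
after link 3: o_3 = (5.0622, -5.2321, -4.0000)
after link 4: o_4 = (6.9940, -4.7144, 0.0000)

6.994 -4.714 0.000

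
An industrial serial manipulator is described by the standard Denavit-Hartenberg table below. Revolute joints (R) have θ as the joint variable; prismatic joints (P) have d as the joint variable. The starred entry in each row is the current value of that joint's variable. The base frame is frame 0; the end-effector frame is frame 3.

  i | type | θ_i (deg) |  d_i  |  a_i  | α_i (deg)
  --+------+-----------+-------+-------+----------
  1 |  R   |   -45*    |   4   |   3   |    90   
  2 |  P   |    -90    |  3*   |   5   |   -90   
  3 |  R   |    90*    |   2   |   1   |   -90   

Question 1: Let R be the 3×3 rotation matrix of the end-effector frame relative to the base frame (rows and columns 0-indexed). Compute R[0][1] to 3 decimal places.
End-effector y-axis (col 1 of R) = (-0.7071,0.7071,-0.0000)
R[0][1] = -0.7071

-0.707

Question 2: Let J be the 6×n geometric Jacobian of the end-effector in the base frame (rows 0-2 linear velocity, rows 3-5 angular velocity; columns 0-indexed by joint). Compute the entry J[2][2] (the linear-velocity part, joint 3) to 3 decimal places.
axis z_2 = (0.7071,-0.7071,0.0000); lever o_n−o_2 = (2.1213,-0.7071,0.0000)
cross product → J_v[:, 2] = (0.0000,0.0000,1.0000)
J_ω[:, 2] = z_2
entry J[2][2] = 1.0000

1.000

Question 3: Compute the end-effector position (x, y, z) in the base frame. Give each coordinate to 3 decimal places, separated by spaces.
2.121 -4.950 -1.000

after link 1: o_1 = (2.1213, -2.1213, 4.0000)
after link 2: o_2 = (0.0000, -4.2426, -1.0000)
after link 3: o_3 = (2.1213, -4.9497, -1.0000)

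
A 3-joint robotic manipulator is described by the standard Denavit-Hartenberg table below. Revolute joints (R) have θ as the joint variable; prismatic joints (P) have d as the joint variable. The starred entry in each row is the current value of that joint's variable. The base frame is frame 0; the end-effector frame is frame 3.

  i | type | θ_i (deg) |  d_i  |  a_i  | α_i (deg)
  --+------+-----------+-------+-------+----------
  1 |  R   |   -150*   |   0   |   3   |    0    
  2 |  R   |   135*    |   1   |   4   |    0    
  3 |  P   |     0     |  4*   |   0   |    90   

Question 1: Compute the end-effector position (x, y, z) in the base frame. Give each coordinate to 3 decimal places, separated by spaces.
1.266 -2.535 5.000

after link 1: o_1 = (-2.5981, -1.5000, 0.0000)
after link 2: o_2 = (1.2656, -2.5353, 1.0000)
after link 3: o_3 = (1.2656, -2.5353, 5.0000)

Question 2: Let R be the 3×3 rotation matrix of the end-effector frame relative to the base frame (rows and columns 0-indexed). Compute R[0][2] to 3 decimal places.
-0.259

End-effector z-axis (col 2 of R) = (-0.2588,-0.9659,0.0000)
R[0][2] = -0.2588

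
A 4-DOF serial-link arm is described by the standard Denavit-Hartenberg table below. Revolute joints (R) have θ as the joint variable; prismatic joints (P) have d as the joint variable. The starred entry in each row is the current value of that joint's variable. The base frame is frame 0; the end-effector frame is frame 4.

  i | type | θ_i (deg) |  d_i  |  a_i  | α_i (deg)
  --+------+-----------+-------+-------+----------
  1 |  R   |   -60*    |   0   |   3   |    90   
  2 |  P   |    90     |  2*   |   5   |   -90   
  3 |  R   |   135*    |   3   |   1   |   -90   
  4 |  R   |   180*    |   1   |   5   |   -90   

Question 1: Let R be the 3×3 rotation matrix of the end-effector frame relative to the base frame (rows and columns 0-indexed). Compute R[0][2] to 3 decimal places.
End-effector z-axis (col 2 of R) = (-0.5000,0.8660,0.0000)
R[0][2] = -0.5000

-0.500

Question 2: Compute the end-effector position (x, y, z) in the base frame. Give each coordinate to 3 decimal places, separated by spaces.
-4.794 -2.768 7.121

after link 1: o_1 = (1.5000, -2.5981, 0.0000)
after link 2: o_2 = (-0.2321, -3.5981, 5.0000)
after link 3: o_3 = (-1.1197, -0.6464, 4.2929)
after link 4: o_4 = (-4.7939, -2.7678, 7.1213)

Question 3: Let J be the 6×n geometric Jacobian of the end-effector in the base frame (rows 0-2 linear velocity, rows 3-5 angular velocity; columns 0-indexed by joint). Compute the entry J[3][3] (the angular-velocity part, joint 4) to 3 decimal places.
-0.612

axis z_3 = (-0.6124,-0.3536,-0.7071); lever o_n−o_3 = (-3.6742,-2.1213,2.8284)
cross product → J_v[:, 3] = (-2.5000,4.3301,0.0000)
J_ω[:, 3] = z_3
entry J[3][3] = -0.6124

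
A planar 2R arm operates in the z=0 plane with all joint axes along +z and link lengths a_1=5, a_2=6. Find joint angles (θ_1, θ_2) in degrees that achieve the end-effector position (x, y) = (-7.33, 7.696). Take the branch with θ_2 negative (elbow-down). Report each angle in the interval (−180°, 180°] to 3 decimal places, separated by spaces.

cos θ_2 = (112.9573−5²−6²)/(2·5·6) = 0.8660; θ_2 = -30.0080° (elbow-down)
β = atan2(7.6960,-7.3300) = 133.6047°; ψ = atan2(-3.0007,10.1957) = -16.3998°
θ_1 = β − ψ = 150.0045°

150.004 -30.008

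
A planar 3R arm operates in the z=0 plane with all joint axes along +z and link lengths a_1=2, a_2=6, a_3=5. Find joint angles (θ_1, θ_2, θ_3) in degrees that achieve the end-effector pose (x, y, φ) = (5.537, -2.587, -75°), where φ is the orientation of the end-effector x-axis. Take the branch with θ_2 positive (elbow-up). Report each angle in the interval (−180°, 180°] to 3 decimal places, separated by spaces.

wrist centre = target − a_3·(cos φ, sin φ) = (4.2429, 2.2426)
cos θ_2 = (23.0316−2²−6²)/(2·2·6) = -0.7070; θ_2 = 134.9926° (elbow-up)
β = atan2(2.2426,4.2429) = 27.8591°; ψ = atan2(4.2432,-2.2421) = 117.8519°
θ_1 = β − ψ = -89.9928°
θ_3 = φ − θ_1 − θ_2 = -119.9998° (wrapped to (-180°,180°])

-89.993 134.993 -120.000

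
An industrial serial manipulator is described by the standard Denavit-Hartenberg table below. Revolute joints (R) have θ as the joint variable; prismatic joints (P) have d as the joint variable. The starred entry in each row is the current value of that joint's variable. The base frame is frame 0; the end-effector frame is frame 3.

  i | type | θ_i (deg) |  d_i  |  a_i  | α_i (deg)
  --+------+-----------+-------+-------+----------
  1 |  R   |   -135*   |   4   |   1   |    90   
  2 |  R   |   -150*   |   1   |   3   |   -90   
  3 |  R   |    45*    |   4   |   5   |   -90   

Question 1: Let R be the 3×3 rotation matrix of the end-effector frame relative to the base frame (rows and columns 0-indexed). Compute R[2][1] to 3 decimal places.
0.866

End-effector y-axis (col 1 of R) = (0.3536,0.3536,0.8660)
R[2][1] = 0.8660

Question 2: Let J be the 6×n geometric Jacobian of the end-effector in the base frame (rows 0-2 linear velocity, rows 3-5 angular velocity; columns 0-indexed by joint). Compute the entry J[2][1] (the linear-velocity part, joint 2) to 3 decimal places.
axis z_1 = (-0.7071,0.7071,0.0000); lever o_n−o_1 = (4.3809,0.7951,-6.7319)
cross product → J_v[:, 1] = (-4.7601,-4.7601,-3.6599)
J_ω[:, 1] = z_1
entry J[2][1] = -3.6599

-3.660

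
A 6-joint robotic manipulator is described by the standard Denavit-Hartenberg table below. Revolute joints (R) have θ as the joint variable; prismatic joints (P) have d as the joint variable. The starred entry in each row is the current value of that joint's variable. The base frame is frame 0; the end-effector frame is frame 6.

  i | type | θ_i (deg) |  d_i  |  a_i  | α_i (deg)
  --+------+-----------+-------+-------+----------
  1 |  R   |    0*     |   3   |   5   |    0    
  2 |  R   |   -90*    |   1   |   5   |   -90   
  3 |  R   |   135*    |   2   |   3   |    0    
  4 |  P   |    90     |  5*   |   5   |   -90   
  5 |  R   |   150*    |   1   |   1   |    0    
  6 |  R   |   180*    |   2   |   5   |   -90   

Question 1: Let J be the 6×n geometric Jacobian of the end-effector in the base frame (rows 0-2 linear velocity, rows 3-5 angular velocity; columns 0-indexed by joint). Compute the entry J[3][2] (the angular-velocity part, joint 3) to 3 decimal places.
1.000

axis z_2 = (1.0000,0.0000,0.0000); lever o_n−o_2 = (9.0000,5.9850,5.9850)
cross product → J_v[:, 2] = (0.0000,-5.9850,5.9850)
J_ω[:, 2] = z_2
entry J[3][2] = 1.0000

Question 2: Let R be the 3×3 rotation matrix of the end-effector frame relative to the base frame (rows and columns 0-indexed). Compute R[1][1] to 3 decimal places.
End-effector y-axis (col 1 of R) = (-0.0000,0.7071,-0.7071)
R[1][1] = 0.7071

0.707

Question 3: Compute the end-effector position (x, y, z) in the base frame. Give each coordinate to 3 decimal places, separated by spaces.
14.000 0.985 9.985

after link 1: o_1 = (5.0000, 0.0000, 3.0000)
after link 2: o_2 = (5.0000, -5.0000, 4.0000)
after link 3: o_3 = (7.0000, -2.8787, 1.8787)
after link 4: o_4 = (12.0000, 0.6569, 5.4142)
after link 5: o_5 = (11.5000, -0.6626, 5.5089)
after link 6: o_6 = (14.0000, 0.9850, 9.9850)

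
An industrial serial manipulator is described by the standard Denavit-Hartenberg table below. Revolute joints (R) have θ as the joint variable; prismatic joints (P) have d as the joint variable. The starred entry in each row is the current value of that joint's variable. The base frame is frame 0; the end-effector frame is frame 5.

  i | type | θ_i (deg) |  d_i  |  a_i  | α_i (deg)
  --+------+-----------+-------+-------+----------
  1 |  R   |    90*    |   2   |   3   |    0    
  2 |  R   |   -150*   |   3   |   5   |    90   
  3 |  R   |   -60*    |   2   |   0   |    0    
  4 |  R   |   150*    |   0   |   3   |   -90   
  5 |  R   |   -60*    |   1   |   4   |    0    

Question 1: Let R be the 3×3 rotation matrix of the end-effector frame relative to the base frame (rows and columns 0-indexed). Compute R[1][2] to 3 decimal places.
0.866

End-effector z-axis (col 2 of R) = (-0.5000,0.8660,-0.0000)
R[1][2] = 0.8660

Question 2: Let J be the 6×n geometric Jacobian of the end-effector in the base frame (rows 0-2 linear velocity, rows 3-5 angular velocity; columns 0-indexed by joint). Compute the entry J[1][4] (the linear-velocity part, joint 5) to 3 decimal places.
1.000

axis z_4 = (-0.5000,0.8660,-0.0000); lever o_n−o_4 = (-3.5000,-0.8660,2.0000)
cross product → J_v[:, 4] = (1.7321,1.0000,3.4641)
J_ω[:, 4] = z_4
entry J[1][4] = 1.0000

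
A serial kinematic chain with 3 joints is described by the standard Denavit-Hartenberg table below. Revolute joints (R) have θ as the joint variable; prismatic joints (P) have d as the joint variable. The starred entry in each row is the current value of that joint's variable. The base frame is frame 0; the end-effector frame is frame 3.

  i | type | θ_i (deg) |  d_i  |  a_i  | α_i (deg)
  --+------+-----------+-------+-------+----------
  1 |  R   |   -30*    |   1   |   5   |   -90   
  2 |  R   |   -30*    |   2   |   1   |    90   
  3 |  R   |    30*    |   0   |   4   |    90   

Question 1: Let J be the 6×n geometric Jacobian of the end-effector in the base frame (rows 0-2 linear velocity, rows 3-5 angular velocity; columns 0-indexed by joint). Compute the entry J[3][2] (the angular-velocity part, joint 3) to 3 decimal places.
axis z_2 = (-0.4330,0.2500,0.8660); lever o_n−o_2 = (3.5981,0.2321,1.7321)
cross product → J_v[:, 2] = (0.2321,3.8660,-1.0000)
J_ω[:, 2] = z_2
entry J[3][2] = -0.4330

-0.433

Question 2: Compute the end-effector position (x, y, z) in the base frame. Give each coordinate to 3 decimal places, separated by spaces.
after link 1: o_1 = (4.3301, -2.5000, 1.0000)
after link 2: o_2 = (6.0801, -1.2010, 1.5000)
after link 3: o_3 = (9.6782, -0.9689, 3.2321)

9.678 -0.969 3.232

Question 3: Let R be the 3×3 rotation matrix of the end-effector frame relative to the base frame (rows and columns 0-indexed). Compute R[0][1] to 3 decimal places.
End-effector y-axis (col 1 of R) = (-0.4330,0.2500,0.8660)
R[0][1] = -0.4330

-0.433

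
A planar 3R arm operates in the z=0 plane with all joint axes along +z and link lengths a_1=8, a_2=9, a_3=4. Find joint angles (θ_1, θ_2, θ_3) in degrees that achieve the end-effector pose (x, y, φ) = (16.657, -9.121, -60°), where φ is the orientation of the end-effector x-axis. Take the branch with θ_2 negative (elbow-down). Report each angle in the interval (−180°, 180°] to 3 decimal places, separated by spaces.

2.790 -44.997 -17.793

wrist centre = target − a_3·(cos φ, sin φ) = (14.6570, -5.6569)
cos θ_2 = (246.8281−8²−9²)/(2·8·9) = 0.7071; θ_2 = -44.9973° (elbow-down)
β = atan2(-5.6569,14.6570) = -21.1042°; ψ = atan2(-6.3637,14.3643) = -23.8943°
θ_1 = β − ψ = 2.7901°
θ_3 = φ − θ_1 − θ_2 = -17.7928° (wrapped to (-180°,180°])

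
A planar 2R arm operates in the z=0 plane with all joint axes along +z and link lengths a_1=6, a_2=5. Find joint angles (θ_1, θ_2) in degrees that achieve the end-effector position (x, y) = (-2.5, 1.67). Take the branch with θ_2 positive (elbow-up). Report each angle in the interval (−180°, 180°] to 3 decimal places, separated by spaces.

cos θ_2 = (9.0389−6²−5²)/(2·6·5) = -0.8660; θ_2 = 149.9992° (elbow-up)
β = atan2(1.6700,-2.5000) = 146.2571°; ψ = atan2(2.5001,1.6699) = 56.2592°
θ_1 = β − ψ = 89.9979°

89.998 149.999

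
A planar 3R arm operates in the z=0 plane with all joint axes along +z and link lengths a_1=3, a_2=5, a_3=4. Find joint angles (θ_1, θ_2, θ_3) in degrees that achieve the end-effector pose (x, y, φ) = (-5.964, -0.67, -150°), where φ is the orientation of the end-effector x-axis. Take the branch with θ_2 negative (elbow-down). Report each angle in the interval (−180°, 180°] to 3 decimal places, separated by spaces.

-89.994 -150.003 89.997

wrist centre = target − a_3·(cos φ, sin φ) = (-2.4999, 1.3300)
cos θ_2 = (8.0184−3²−5²)/(2·3·5) = -0.8661; θ_2 = -150.0032° (elbow-down)
β = atan2(1.3300,-2.4999) = 151.9861°; ψ = atan2(-2.4998,-1.3303) = -118.0201°
θ_1 = β − ψ = 270.0061°
θ_3 = φ − θ_1 − θ_2 = 89.9971° (wrapped to (-180°,180°])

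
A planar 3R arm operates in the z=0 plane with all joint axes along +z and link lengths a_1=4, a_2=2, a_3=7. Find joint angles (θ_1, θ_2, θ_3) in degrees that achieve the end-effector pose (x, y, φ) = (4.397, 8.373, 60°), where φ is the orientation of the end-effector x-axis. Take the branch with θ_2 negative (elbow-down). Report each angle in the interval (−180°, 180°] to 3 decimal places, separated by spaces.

wrist centre = target − a_3·(cos φ, sin φ) = (0.8970, 2.3108)
cos θ_2 = (6.1445−4²−2²)/(2·4·2) = -0.8660; θ_2 = -149.9935° (elbow-down)
β = atan2(2.3108,0.8970) = 68.7851°; ψ = atan2(-1.0002,2.2681) = -23.7971°
θ_1 = β − ψ = 92.5822°
θ_3 = φ − θ_1 − θ_2 = 117.4112° (wrapped to (-180°,180°])

92.582 -149.993 117.411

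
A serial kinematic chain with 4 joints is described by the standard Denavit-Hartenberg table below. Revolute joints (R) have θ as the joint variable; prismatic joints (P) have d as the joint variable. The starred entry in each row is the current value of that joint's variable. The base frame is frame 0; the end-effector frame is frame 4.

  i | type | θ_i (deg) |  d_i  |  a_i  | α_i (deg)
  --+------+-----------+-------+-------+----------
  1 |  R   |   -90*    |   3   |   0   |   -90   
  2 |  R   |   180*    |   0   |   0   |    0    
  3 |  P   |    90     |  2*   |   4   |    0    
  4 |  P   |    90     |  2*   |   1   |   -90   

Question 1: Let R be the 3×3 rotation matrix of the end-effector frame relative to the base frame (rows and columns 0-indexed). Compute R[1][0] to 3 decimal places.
End-effector x-axis (col 0 of R) = (0.0000,-1.0000,0.0000)
R[1][0] = -1.0000

-1.000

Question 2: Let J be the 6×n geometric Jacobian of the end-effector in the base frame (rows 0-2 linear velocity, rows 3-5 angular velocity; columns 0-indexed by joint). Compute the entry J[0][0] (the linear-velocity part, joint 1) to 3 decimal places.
axis z_0 = ẑ; lever o_n−o_0 = (4.0000,-1.0000,7.0000)
cross product → J_v[:, 0] = (1.0000,4.0000,-0.0000)
J_ω[:, 0] = z_0
entry J[0][0] = 1.0000

1.000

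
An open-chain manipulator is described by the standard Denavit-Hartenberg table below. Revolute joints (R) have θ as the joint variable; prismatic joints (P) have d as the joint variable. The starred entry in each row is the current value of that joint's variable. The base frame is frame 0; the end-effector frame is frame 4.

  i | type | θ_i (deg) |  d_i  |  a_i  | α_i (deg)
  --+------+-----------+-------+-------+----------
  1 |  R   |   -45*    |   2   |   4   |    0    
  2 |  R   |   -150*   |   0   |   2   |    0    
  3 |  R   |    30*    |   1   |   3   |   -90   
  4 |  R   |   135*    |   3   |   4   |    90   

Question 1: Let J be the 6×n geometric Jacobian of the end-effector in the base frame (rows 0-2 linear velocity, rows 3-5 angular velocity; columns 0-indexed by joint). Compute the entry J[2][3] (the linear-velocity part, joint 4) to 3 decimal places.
2.828

axis z_3 = (0.2588,-0.9659,0.0000); lever o_n−o_3 = (3.5085,-2.1657,-2.8284)
cross product → J_v[:, 3] = (2.7321,0.7321,2.8284)
J_ω[:, 3] = z_3
entry J[2][3] = 2.8284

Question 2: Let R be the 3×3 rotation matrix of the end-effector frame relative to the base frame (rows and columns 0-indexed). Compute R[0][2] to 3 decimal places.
-0.683

End-effector z-axis (col 2 of R) = (-0.6830,-0.1830,-0.7071)
R[0][2] = -0.6830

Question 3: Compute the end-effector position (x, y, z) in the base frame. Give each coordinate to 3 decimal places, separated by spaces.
after link 1: o_1 = (2.8284, -2.8284, 2.0000)
after link 2: o_2 = (0.8966, -2.3108, 2.0000)
after link 3: o_3 = (-2.0012, -3.0872, 3.0000)
after link 4: o_4 = (1.5073, -5.2530, 0.1716)

1.507 -5.253 0.172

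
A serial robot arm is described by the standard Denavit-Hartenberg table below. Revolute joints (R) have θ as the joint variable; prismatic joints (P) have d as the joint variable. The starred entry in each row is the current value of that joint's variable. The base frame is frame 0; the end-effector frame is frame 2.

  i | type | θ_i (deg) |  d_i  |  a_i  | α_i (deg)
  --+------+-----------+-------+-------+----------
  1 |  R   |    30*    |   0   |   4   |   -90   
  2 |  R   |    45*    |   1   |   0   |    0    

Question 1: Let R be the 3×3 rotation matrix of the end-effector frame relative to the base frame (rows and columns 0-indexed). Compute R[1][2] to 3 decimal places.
End-effector z-axis (col 2 of R) = (-0.5000,0.8660,0.0000)
R[1][2] = 0.8660

0.866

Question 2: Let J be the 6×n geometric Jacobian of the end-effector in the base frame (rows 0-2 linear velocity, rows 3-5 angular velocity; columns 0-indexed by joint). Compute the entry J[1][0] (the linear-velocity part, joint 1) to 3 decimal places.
axis z_0 = ẑ; lever o_n−o_0 = (2.9641,2.8660,0.0000)
cross product → J_v[:, 0] = (-2.8660,2.9641,0.0000)
J_ω[:, 0] = z_0
entry J[1][0] = 2.9641

2.964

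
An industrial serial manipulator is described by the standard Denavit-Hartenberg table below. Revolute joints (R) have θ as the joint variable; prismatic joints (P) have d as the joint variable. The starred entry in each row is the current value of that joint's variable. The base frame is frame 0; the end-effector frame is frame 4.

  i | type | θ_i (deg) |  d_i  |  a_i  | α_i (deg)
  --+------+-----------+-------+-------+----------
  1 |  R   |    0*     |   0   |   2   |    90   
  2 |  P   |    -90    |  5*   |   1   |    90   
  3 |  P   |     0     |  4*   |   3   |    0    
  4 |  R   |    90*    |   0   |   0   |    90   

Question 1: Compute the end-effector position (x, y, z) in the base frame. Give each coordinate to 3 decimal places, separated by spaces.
after link 1: o_1 = (2.0000, 0.0000, 0.0000)
after link 2: o_2 = (2.0000, -5.0000, -1.0000)
after link 3: o_3 = (-2.0000, -5.0000, -4.0000)
after link 4: o_4 = (-2.0000, -5.0000, -4.0000)

-2.000 -5.000 -4.000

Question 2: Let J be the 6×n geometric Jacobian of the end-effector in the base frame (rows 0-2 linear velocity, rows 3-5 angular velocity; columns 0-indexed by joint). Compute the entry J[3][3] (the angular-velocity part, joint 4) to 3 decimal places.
axis z_3 = (-1.0000,-0.0000,-0.0000); lever o_n−o_3 = (0.0000,0.0000,0.0000)
cross product → J_v[:, 3] = (0.0000,0.0000,0.0000)
J_ω[:, 3] = z_3
entry J[3][3] = -1.0000

-1.000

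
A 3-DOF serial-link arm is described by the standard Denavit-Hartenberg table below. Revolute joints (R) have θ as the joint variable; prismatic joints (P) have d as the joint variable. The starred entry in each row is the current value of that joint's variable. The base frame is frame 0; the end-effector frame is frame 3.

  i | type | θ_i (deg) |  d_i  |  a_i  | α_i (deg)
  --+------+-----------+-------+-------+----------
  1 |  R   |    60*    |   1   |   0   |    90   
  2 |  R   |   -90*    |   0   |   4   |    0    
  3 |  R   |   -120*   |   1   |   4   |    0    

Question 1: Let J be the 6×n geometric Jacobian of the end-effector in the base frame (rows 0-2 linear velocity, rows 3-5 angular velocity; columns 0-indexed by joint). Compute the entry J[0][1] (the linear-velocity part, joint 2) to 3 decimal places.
axis z_1 = (0.8660,-0.5000,0.0000); lever o_n−o_1 = (-0.8660,-3.5000,-2.0000)
cross product → J_v[:, 1] = (1.0000,1.7321,-3.4641)
J_ω[:, 1] = z_1
entry J[0][1] = 1.0000

1.000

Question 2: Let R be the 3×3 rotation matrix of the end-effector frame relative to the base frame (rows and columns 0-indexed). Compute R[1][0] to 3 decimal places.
End-effector x-axis (col 0 of R) = (-0.4330,-0.7500,0.5000)
R[1][0] = -0.7500

-0.750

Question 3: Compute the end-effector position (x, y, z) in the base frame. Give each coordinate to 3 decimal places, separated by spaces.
-0.866 -3.500 -1.000

after link 1: o_1 = (0.0000, 0.0000, 1.0000)
after link 2: o_2 = (0.0000, 0.0000, -3.0000)
after link 3: o_3 = (-0.8660, -3.5000, -1.0000)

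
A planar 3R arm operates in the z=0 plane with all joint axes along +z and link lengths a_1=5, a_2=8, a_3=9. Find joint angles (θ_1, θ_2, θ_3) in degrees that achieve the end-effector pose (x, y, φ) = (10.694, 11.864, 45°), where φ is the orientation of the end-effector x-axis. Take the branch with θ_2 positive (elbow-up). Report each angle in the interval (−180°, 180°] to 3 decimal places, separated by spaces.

-29.999 120.000 -45.001

wrist centre = target − a_3·(cos φ, sin φ) = (4.3300, 5.5000)
cos θ_2 = (48.9997−5²−8²)/(2·5·8) = -0.5000; θ_2 = 120.0003° (elbow-up)
β = atan2(5.5000,4.3300) = 51.7876°; ψ = atan2(6.9282,1.0000) = 81.7870°
θ_1 = β − ψ = -29.9995°
θ_3 = φ − θ_1 − θ_2 = -45.0008° (wrapped to (-180°,180°])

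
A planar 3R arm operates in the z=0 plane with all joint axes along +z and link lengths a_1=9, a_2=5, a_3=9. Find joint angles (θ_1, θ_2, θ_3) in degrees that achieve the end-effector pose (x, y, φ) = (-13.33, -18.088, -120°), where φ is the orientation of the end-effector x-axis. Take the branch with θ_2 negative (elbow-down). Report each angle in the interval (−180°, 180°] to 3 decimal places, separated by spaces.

wrist centre = target − a_3·(cos φ, sin φ) = (-8.8300, -10.2938)
cos θ_2 = (183.9306−9²−5²)/(2·9·5) = 0.8659; θ_2 = -30.0148° (elbow-down)
β = atan2(-10.2938,-8.8300) = -130.6230°; ψ = atan2(-2.5011,13.3295) = -10.6273°
θ_1 = β − ψ = -119.9957°
θ_3 = φ − θ_1 − θ_2 = 30.0105° (wrapped to (-180°,180°])

-119.996 -30.015 30.011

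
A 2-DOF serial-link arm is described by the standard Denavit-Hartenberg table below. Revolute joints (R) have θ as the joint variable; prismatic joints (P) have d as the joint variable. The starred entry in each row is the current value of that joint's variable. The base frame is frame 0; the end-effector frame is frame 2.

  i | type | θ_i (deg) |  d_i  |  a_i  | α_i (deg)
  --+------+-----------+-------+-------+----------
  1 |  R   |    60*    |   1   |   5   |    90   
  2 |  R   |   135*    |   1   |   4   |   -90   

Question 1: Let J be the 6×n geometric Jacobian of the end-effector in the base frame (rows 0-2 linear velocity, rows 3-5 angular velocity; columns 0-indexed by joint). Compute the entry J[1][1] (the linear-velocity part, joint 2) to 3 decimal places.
-2.449

axis z_1 = (0.8660,-0.5000,0.0000); lever o_n−o_1 = (-0.5482,-2.9495,2.8284)
cross product → J_v[:, 1] = (-1.4142,-2.4495,-2.8284)
J_ω[:, 1] = z_1
entry J[1][1] = -2.4495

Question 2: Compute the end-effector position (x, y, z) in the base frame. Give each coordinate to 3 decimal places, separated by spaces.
after link 1: o_1 = (2.5000, 4.3301, 1.0000)
after link 2: o_2 = (1.9518, 1.3806, 3.8284)

1.952 1.381 3.828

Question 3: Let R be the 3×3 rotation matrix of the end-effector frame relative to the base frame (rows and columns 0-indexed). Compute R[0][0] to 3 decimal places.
End-effector x-axis (col 0 of R) = (-0.3536,-0.6124,0.7071)
R[0][0] = -0.3536

-0.354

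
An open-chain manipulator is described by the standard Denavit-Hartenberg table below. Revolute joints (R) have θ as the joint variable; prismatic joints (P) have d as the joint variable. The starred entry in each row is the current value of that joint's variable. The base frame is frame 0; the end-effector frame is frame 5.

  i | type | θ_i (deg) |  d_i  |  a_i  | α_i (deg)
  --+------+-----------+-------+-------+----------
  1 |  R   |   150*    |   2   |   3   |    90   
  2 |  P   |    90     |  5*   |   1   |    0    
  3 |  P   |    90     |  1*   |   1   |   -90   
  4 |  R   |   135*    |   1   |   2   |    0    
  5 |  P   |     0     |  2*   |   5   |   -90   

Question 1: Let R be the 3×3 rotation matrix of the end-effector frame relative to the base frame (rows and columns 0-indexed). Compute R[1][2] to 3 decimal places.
0.966

End-effector z-axis (col 2 of R) = (-0.2588,0.9659,-0.0000)
R[1][2] = 0.9659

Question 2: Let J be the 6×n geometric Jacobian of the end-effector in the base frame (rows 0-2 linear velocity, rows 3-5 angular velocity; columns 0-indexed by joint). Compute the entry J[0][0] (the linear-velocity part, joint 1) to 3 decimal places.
axis z_0 = ẑ; lever o_n−o_0 = (-5.4935,4.3844,-0.0000)
cross product → J_v[:, 0] = (-4.3844,-5.4935,0.0000)
J_ω[:, 0] = z_0
entry J[0][0] = -4.3844

-4.384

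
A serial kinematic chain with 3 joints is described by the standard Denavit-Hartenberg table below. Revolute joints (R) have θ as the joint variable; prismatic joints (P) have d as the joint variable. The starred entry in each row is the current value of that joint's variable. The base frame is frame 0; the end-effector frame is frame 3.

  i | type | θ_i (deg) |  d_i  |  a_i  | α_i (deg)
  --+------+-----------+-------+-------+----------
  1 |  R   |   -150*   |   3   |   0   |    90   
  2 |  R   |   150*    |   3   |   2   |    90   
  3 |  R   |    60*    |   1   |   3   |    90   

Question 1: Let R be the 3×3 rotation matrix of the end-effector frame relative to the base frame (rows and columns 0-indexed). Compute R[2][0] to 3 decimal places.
End-effector x-axis (col 0 of R) = (-0.0580,0.9665,0.2500)
R[2][0] = 0.2500

0.250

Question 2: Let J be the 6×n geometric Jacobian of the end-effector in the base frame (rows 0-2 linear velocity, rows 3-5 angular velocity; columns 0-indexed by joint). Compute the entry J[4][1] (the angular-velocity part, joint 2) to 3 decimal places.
0.866

axis z_1 = (-0.5000,0.8660,0.0000); lever o_n−o_1 = (-0.6071,6.1136,2.6160)
cross product → J_v[:, 1] = (2.2655,1.3080,-2.5311)
J_ω[:, 1] = z_1
entry J[4][1] = 0.8660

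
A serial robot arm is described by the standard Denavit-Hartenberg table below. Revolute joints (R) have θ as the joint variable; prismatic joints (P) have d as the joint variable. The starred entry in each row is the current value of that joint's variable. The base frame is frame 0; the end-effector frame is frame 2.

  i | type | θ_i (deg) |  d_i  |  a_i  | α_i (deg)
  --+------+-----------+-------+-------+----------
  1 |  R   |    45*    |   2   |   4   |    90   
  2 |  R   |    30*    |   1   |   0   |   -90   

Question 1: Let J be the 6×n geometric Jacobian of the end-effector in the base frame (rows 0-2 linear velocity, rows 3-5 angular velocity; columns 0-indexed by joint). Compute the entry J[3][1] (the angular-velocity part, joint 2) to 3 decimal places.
axis z_1 = (0.7071,-0.7071,0.0000); lever o_n−o_1 = (0.7071,-0.7071,0.0000)
cross product → J_v[:, 1] = (0.0000,0.0000,0.0000)
J_ω[:, 1] = z_1
entry J[3][1] = 0.7071

0.707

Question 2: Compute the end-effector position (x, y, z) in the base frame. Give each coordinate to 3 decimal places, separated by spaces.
3.536 2.121 2.000

after link 1: o_1 = (2.8284, 2.8284, 2.0000)
after link 2: o_2 = (3.5355, 2.1213, 2.0000)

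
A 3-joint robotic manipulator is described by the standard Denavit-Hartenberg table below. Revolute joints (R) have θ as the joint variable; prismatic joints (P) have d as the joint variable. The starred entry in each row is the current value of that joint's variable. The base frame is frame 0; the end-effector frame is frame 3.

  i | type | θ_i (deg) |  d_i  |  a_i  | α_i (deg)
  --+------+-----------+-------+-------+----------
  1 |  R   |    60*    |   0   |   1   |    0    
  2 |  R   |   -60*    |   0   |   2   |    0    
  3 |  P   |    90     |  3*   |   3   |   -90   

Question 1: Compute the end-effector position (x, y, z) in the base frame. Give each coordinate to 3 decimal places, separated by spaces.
2.500 3.866 3.000

after link 1: o_1 = (0.5000, 0.8660, 0.0000)
after link 2: o_2 = (2.5000, 0.8660, 0.0000)
after link 3: o_3 = (2.5000, 3.8660, 3.0000)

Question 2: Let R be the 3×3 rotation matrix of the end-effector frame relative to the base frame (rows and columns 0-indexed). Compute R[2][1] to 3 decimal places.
-1.000

End-effector y-axis (col 1 of R) = (-0.0000,0.0000,-1.0000)
R[2][1] = -1.0000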